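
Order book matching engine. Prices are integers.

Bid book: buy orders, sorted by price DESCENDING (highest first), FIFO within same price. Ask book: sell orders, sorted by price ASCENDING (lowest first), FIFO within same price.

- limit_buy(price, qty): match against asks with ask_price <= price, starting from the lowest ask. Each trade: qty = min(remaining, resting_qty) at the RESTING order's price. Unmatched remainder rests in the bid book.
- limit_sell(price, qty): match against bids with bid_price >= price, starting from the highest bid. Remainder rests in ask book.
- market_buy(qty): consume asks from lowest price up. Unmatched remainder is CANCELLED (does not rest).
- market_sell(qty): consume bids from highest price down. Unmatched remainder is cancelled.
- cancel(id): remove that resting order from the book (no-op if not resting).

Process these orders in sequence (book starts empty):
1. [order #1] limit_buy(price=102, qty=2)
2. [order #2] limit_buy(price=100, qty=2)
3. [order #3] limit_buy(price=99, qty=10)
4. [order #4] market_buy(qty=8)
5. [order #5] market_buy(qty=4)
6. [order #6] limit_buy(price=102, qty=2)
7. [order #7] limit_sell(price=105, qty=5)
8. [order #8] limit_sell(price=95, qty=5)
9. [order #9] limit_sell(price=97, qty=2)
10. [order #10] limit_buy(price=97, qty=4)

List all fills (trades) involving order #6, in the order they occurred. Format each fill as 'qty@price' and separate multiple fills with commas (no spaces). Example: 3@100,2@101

After op 1 [order #1] limit_buy(price=102, qty=2): fills=none; bids=[#1:2@102] asks=[-]
After op 2 [order #2] limit_buy(price=100, qty=2): fills=none; bids=[#1:2@102 #2:2@100] asks=[-]
After op 3 [order #3] limit_buy(price=99, qty=10): fills=none; bids=[#1:2@102 #2:2@100 #3:10@99] asks=[-]
After op 4 [order #4] market_buy(qty=8): fills=none; bids=[#1:2@102 #2:2@100 #3:10@99] asks=[-]
After op 5 [order #5] market_buy(qty=4): fills=none; bids=[#1:2@102 #2:2@100 #3:10@99] asks=[-]
After op 6 [order #6] limit_buy(price=102, qty=2): fills=none; bids=[#1:2@102 #6:2@102 #2:2@100 #3:10@99] asks=[-]
After op 7 [order #7] limit_sell(price=105, qty=5): fills=none; bids=[#1:2@102 #6:2@102 #2:2@100 #3:10@99] asks=[#7:5@105]
After op 8 [order #8] limit_sell(price=95, qty=5): fills=#1x#8:2@102 #6x#8:2@102 #2x#8:1@100; bids=[#2:1@100 #3:10@99] asks=[#7:5@105]
After op 9 [order #9] limit_sell(price=97, qty=2): fills=#2x#9:1@100 #3x#9:1@99; bids=[#3:9@99] asks=[#7:5@105]
After op 10 [order #10] limit_buy(price=97, qty=4): fills=none; bids=[#3:9@99 #10:4@97] asks=[#7:5@105]

Answer: 2@102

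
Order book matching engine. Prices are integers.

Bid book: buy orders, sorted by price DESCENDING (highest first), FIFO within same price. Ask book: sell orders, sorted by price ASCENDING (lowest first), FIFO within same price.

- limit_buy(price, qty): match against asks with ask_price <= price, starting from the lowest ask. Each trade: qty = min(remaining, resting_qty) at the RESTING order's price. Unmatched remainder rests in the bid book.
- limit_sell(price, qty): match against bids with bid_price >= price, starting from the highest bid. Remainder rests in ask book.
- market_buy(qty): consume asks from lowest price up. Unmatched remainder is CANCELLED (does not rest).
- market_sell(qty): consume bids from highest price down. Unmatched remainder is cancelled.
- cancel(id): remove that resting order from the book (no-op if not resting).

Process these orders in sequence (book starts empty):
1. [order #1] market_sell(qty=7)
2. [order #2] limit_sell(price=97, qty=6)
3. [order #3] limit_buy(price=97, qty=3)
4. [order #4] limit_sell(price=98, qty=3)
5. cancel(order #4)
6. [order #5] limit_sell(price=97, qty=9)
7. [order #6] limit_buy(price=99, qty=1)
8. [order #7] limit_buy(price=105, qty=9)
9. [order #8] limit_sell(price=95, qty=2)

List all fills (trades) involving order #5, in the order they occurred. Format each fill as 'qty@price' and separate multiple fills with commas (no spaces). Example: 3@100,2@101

After op 1 [order #1] market_sell(qty=7): fills=none; bids=[-] asks=[-]
After op 2 [order #2] limit_sell(price=97, qty=6): fills=none; bids=[-] asks=[#2:6@97]
After op 3 [order #3] limit_buy(price=97, qty=3): fills=#3x#2:3@97; bids=[-] asks=[#2:3@97]
After op 4 [order #4] limit_sell(price=98, qty=3): fills=none; bids=[-] asks=[#2:3@97 #4:3@98]
After op 5 cancel(order #4): fills=none; bids=[-] asks=[#2:3@97]
After op 6 [order #5] limit_sell(price=97, qty=9): fills=none; bids=[-] asks=[#2:3@97 #5:9@97]
After op 7 [order #6] limit_buy(price=99, qty=1): fills=#6x#2:1@97; bids=[-] asks=[#2:2@97 #5:9@97]
After op 8 [order #7] limit_buy(price=105, qty=9): fills=#7x#2:2@97 #7x#5:7@97; bids=[-] asks=[#5:2@97]
After op 9 [order #8] limit_sell(price=95, qty=2): fills=none; bids=[-] asks=[#8:2@95 #5:2@97]

Answer: 7@97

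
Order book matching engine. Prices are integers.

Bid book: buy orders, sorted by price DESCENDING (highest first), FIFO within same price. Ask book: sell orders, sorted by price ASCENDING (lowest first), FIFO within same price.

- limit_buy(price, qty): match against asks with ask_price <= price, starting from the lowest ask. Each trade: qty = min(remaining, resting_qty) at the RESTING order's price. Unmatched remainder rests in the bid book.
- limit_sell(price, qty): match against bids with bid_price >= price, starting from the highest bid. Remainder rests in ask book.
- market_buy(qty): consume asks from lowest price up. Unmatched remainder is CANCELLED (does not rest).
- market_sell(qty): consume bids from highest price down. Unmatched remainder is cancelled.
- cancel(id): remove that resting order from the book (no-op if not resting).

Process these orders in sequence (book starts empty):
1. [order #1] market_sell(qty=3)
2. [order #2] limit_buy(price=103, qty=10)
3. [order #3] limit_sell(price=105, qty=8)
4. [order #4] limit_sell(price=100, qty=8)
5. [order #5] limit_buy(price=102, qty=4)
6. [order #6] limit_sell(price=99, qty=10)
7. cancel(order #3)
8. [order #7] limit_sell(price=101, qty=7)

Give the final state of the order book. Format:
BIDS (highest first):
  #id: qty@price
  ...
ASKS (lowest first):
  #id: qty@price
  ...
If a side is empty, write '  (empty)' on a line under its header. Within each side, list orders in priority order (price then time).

Answer: BIDS (highest first):
  (empty)
ASKS (lowest first):
  #6: 4@99
  #7: 7@101

Derivation:
After op 1 [order #1] market_sell(qty=3): fills=none; bids=[-] asks=[-]
After op 2 [order #2] limit_buy(price=103, qty=10): fills=none; bids=[#2:10@103] asks=[-]
After op 3 [order #3] limit_sell(price=105, qty=8): fills=none; bids=[#2:10@103] asks=[#3:8@105]
After op 4 [order #4] limit_sell(price=100, qty=8): fills=#2x#4:8@103; bids=[#2:2@103] asks=[#3:8@105]
After op 5 [order #5] limit_buy(price=102, qty=4): fills=none; bids=[#2:2@103 #5:4@102] asks=[#3:8@105]
After op 6 [order #6] limit_sell(price=99, qty=10): fills=#2x#6:2@103 #5x#6:4@102; bids=[-] asks=[#6:4@99 #3:8@105]
After op 7 cancel(order #3): fills=none; bids=[-] asks=[#6:4@99]
After op 8 [order #7] limit_sell(price=101, qty=7): fills=none; bids=[-] asks=[#6:4@99 #7:7@101]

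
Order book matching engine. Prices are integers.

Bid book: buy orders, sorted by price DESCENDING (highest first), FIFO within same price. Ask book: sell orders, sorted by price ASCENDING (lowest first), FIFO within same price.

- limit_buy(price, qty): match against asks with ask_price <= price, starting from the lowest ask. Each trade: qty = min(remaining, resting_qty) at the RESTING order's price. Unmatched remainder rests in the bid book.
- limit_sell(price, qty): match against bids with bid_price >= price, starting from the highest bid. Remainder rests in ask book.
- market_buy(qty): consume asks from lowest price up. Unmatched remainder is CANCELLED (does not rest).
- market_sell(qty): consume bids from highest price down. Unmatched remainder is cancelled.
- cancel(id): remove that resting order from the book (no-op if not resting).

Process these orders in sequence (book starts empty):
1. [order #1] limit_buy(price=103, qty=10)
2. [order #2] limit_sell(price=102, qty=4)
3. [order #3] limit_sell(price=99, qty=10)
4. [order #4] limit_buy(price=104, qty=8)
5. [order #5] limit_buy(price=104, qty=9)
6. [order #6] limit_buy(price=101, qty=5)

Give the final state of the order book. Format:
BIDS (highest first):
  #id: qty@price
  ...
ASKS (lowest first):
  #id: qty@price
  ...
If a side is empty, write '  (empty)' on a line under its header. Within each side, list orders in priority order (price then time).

Answer: BIDS (highest first):
  #4: 4@104
  #5: 9@104
  #6: 5@101
ASKS (lowest first):
  (empty)

Derivation:
After op 1 [order #1] limit_buy(price=103, qty=10): fills=none; bids=[#1:10@103] asks=[-]
After op 2 [order #2] limit_sell(price=102, qty=4): fills=#1x#2:4@103; bids=[#1:6@103] asks=[-]
After op 3 [order #3] limit_sell(price=99, qty=10): fills=#1x#3:6@103; bids=[-] asks=[#3:4@99]
After op 4 [order #4] limit_buy(price=104, qty=8): fills=#4x#3:4@99; bids=[#4:4@104] asks=[-]
After op 5 [order #5] limit_buy(price=104, qty=9): fills=none; bids=[#4:4@104 #5:9@104] asks=[-]
After op 6 [order #6] limit_buy(price=101, qty=5): fills=none; bids=[#4:4@104 #5:9@104 #6:5@101] asks=[-]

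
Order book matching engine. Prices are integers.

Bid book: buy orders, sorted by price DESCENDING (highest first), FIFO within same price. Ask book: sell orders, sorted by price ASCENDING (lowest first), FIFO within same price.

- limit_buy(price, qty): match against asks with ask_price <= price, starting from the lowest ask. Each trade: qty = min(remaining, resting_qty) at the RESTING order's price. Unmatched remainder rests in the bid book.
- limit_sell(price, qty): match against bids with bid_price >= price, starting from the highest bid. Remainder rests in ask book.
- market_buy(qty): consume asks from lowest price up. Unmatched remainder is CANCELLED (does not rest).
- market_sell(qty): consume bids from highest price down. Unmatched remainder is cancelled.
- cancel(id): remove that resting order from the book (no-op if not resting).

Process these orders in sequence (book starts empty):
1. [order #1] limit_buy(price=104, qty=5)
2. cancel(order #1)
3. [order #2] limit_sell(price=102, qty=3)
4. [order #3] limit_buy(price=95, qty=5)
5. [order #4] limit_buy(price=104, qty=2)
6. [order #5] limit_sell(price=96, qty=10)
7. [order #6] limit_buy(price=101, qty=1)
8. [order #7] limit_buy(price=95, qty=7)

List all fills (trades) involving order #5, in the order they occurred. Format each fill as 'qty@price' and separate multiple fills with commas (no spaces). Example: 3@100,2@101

After op 1 [order #1] limit_buy(price=104, qty=5): fills=none; bids=[#1:5@104] asks=[-]
After op 2 cancel(order #1): fills=none; bids=[-] asks=[-]
After op 3 [order #2] limit_sell(price=102, qty=3): fills=none; bids=[-] asks=[#2:3@102]
After op 4 [order #3] limit_buy(price=95, qty=5): fills=none; bids=[#3:5@95] asks=[#2:3@102]
After op 5 [order #4] limit_buy(price=104, qty=2): fills=#4x#2:2@102; bids=[#3:5@95] asks=[#2:1@102]
After op 6 [order #5] limit_sell(price=96, qty=10): fills=none; bids=[#3:5@95] asks=[#5:10@96 #2:1@102]
After op 7 [order #6] limit_buy(price=101, qty=1): fills=#6x#5:1@96; bids=[#3:5@95] asks=[#5:9@96 #2:1@102]
After op 8 [order #7] limit_buy(price=95, qty=7): fills=none; bids=[#3:5@95 #7:7@95] asks=[#5:9@96 #2:1@102]

Answer: 1@96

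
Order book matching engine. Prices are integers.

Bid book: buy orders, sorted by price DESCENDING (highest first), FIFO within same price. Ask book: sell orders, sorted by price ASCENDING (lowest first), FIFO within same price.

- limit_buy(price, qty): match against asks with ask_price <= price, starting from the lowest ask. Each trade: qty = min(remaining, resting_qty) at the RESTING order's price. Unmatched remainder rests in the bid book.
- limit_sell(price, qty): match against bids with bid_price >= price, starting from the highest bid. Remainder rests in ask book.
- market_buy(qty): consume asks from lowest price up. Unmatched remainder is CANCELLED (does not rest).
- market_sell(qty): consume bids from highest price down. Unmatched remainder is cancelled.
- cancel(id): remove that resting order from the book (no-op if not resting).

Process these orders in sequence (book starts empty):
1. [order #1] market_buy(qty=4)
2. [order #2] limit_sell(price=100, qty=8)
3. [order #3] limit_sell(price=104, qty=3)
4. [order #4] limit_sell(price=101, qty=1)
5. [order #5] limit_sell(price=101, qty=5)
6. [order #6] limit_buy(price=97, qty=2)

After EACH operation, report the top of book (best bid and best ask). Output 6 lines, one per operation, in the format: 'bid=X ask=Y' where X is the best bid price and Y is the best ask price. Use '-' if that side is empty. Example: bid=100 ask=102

Answer: bid=- ask=-
bid=- ask=100
bid=- ask=100
bid=- ask=100
bid=- ask=100
bid=97 ask=100

Derivation:
After op 1 [order #1] market_buy(qty=4): fills=none; bids=[-] asks=[-]
After op 2 [order #2] limit_sell(price=100, qty=8): fills=none; bids=[-] asks=[#2:8@100]
After op 3 [order #3] limit_sell(price=104, qty=3): fills=none; bids=[-] asks=[#2:8@100 #3:3@104]
After op 4 [order #4] limit_sell(price=101, qty=1): fills=none; bids=[-] asks=[#2:8@100 #4:1@101 #3:3@104]
After op 5 [order #5] limit_sell(price=101, qty=5): fills=none; bids=[-] asks=[#2:8@100 #4:1@101 #5:5@101 #3:3@104]
After op 6 [order #6] limit_buy(price=97, qty=2): fills=none; bids=[#6:2@97] asks=[#2:8@100 #4:1@101 #5:5@101 #3:3@104]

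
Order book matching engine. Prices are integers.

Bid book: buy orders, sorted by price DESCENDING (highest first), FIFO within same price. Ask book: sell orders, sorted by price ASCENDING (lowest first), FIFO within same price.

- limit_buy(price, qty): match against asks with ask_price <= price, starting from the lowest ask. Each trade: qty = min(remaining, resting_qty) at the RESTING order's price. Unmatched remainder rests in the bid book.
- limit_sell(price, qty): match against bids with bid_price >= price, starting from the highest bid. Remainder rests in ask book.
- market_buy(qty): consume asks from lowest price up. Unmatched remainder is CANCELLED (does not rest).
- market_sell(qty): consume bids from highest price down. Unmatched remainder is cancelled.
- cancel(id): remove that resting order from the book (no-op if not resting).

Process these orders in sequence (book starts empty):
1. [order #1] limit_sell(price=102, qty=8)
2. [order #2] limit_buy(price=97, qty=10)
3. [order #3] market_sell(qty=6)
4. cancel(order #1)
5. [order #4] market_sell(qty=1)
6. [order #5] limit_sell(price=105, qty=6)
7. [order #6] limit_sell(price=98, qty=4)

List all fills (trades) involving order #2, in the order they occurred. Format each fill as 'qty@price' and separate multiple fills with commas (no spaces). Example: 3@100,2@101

Answer: 6@97,1@97

Derivation:
After op 1 [order #1] limit_sell(price=102, qty=8): fills=none; bids=[-] asks=[#1:8@102]
After op 2 [order #2] limit_buy(price=97, qty=10): fills=none; bids=[#2:10@97] asks=[#1:8@102]
After op 3 [order #3] market_sell(qty=6): fills=#2x#3:6@97; bids=[#2:4@97] asks=[#1:8@102]
After op 4 cancel(order #1): fills=none; bids=[#2:4@97] asks=[-]
After op 5 [order #4] market_sell(qty=1): fills=#2x#4:1@97; bids=[#2:3@97] asks=[-]
After op 6 [order #5] limit_sell(price=105, qty=6): fills=none; bids=[#2:3@97] asks=[#5:6@105]
After op 7 [order #6] limit_sell(price=98, qty=4): fills=none; bids=[#2:3@97] asks=[#6:4@98 #5:6@105]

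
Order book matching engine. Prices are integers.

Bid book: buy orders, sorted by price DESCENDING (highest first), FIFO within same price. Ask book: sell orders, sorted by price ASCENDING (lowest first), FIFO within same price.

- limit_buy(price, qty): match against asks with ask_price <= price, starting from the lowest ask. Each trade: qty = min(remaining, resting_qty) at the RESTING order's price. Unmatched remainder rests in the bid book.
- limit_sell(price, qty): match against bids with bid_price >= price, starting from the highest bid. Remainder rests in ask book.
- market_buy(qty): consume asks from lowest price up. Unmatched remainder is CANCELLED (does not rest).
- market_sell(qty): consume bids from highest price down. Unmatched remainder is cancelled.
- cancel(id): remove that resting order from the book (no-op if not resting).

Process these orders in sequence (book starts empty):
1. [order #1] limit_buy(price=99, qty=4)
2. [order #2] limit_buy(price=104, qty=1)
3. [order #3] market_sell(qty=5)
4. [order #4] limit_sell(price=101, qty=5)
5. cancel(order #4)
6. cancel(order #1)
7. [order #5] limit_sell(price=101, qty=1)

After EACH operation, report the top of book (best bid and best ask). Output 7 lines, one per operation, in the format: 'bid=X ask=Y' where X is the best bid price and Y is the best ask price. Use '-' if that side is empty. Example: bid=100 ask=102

After op 1 [order #1] limit_buy(price=99, qty=4): fills=none; bids=[#1:4@99] asks=[-]
After op 2 [order #2] limit_buy(price=104, qty=1): fills=none; bids=[#2:1@104 #1:4@99] asks=[-]
After op 3 [order #3] market_sell(qty=5): fills=#2x#3:1@104 #1x#3:4@99; bids=[-] asks=[-]
After op 4 [order #4] limit_sell(price=101, qty=5): fills=none; bids=[-] asks=[#4:5@101]
After op 5 cancel(order #4): fills=none; bids=[-] asks=[-]
After op 6 cancel(order #1): fills=none; bids=[-] asks=[-]
After op 7 [order #5] limit_sell(price=101, qty=1): fills=none; bids=[-] asks=[#5:1@101]

Answer: bid=99 ask=-
bid=104 ask=-
bid=- ask=-
bid=- ask=101
bid=- ask=-
bid=- ask=-
bid=- ask=101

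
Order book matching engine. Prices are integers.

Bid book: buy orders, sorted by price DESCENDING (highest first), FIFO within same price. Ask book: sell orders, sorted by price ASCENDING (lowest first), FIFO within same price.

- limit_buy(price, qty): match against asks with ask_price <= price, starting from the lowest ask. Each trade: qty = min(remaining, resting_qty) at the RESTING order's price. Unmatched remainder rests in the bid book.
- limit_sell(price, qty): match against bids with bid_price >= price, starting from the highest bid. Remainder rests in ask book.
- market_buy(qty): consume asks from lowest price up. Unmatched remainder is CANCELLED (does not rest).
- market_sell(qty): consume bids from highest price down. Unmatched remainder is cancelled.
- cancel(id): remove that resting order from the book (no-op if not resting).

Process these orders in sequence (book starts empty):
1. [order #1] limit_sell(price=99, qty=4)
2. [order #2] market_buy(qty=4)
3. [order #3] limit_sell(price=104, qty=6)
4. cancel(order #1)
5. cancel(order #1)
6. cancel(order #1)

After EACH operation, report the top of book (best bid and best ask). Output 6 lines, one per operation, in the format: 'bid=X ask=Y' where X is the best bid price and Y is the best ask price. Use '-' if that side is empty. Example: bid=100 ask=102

After op 1 [order #1] limit_sell(price=99, qty=4): fills=none; bids=[-] asks=[#1:4@99]
After op 2 [order #2] market_buy(qty=4): fills=#2x#1:4@99; bids=[-] asks=[-]
After op 3 [order #3] limit_sell(price=104, qty=6): fills=none; bids=[-] asks=[#3:6@104]
After op 4 cancel(order #1): fills=none; bids=[-] asks=[#3:6@104]
After op 5 cancel(order #1): fills=none; bids=[-] asks=[#3:6@104]
After op 6 cancel(order #1): fills=none; bids=[-] asks=[#3:6@104]

Answer: bid=- ask=99
bid=- ask=-
bid=- ask=104
bid=- ask=104
bid=- ask=104
bid=- ask=104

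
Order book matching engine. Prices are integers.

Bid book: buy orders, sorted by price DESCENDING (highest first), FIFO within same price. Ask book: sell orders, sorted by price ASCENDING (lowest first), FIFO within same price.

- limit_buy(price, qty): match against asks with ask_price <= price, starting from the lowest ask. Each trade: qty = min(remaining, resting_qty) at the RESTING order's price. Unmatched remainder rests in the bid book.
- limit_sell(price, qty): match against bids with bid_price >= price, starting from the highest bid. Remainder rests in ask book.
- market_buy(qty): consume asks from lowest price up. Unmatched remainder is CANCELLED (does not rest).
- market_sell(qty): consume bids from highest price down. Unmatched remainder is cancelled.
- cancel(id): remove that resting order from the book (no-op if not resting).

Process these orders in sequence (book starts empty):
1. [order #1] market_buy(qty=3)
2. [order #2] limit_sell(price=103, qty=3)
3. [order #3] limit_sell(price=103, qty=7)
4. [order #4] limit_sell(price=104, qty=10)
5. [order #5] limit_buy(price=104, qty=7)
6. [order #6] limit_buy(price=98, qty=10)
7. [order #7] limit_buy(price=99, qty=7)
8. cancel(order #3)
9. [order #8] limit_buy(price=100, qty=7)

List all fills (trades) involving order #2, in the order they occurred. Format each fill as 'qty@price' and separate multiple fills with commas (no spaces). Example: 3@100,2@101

After op 1 [order #1] market_buy(qty=3): fills=none; bids=[-] asks=[-]
After op 2 [order #2] limit_sell(price=103, qty=3): fills=none; bids=[-] asks=[#2:3@103]
After op 3 [order #3] limit_sell(price=103, qty=7): fills=none; bids=[-] asks=[#2:3@103 #3:7@103]
After op 4 [order #4] limit_sell(price=104, qty=10): fills=none; bids=[-] asks=[#2:3@103 #3:7@103 #4:10@104]
After op 5 [order #5] limit_buy(price=104, qty=7): fills=#5x#2:3@103 #5x#3:4@103; bids=[-] asks=[#3:3@103 #4:10@104]
After op 6 [order #6] limit_buy(price=98, qty=10): fills=none; bids=[#6:10@98] asks=[#3:3@103 #4:10@104]
After op 7 [order #7] limit_buy(price=99, qty=7): fills=none; bids=[#7:7@99 #6:10@98] asks=[#3:3@103 #4:10@104]
After op 8 cancel(order #3): fills=none; bids=[#7:7@99 #6:10@98] asks=[#4:10@104]
After op 9 [order #8] limit_buy(price=100, qty=7): fills=none; bids=[#8:7@100 #7:7@99 #6:10@98] asks=[#4:10@104]

Answer: 3@103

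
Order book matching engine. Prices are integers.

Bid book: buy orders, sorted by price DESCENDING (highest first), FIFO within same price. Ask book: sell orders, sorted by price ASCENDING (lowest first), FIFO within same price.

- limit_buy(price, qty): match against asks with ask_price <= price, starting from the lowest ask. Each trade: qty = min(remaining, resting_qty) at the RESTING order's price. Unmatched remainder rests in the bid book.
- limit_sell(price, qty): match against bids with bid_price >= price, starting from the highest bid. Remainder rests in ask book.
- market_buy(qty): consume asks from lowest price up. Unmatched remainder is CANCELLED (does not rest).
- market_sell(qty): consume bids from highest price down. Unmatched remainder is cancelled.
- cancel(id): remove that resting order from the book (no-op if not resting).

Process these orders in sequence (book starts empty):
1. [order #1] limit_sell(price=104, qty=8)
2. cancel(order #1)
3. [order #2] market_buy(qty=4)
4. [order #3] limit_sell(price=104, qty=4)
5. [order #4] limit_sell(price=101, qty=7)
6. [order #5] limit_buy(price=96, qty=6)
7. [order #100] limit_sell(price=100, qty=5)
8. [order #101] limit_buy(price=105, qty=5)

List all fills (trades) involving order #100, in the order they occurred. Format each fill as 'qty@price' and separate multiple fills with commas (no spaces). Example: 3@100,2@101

Answer: 5@100

Derivation:
After op 1 [order #1] limit_sell(price=104, qty=8): fills=none; bids=[-] asks=[#1:8@104]
After op 2 cancel(order #1): fills=none; bids=[-] asks=[-]
After op 3 [order #2] market_buy(qty=4): fills=none; bids=[-] asks=[-]
After op 4 [order #3] limit_sell(price=104, qty=4): fills=none; bids=[-] asks=[#3:4@104]
After op 5 [order #4] limit_sell(price=101, qty=7): fills=none; bids=[-] asks=[#4:7@101 #3:4@104]
After op 6 [order #5] limit_buy(price=96, qty=6): fills=none; bids=[#5:6@96] asks=[#4:7@101 #3:4@104]
After op 7 [order #100] limit_sell(price=100, qty=5): fills=none; bids=[#5:6@96] asks=[#100:5@100 #4:7@101 #3:4@104]
After op 8 [order #101] limit_buy(price=105, qty=5): fills=#101x#100:5@100; bids=[#5:6@96] asks=[#4:7@101 #3:4@104]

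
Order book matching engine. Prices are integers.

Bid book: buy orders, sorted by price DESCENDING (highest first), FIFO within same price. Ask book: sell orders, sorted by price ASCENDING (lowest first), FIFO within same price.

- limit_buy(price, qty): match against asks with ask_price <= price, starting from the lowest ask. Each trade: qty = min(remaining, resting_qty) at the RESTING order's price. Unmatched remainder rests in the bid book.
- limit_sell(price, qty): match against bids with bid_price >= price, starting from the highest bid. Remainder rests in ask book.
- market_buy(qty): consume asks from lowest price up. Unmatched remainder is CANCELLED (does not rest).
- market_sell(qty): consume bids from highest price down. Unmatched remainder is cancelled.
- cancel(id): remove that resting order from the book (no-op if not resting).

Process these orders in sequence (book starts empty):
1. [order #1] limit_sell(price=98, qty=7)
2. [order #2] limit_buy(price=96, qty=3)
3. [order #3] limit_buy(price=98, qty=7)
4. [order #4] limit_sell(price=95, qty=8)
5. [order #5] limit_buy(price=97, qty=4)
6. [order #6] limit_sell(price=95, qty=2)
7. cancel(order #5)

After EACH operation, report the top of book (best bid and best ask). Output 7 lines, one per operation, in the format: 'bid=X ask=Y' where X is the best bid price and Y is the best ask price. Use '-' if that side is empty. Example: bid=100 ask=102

Answer: bid=- ask=98
bid=96 ask=98
bid=96 ask=-
bid=- ask=95
bid=- ask=95
bid=- ask=95
bid=- ask=95

Derivation:
After op 1 [order #1] limit_sell(price=98, qty=7): fills=none; bids=[-] asks=[#1:7@98]
After op 2 [order #2] limit_buy(price=96, qty=3): fills=none; bids=[#2:3@96] asks=[#1:7@98]
After op 3 [order #3] limit_buy(price=98, qty=7): fills=#3x#1:7@98; bids=[#2:3@96] asks=[-]
After op 4 [order #4] limit_sell(price=95, qty=8): fills=#2x#4:3@96; bids=[-] asks=[#4:5@95]
After op 5 [order #5] limit_buy(price=97, qty=4): fills=#5x#4:4@95; bids=[-] asks=[#4:1@95]
After op 6 [order #6] limit_sell(price=95, qty=2): fills=none; bids=[-] asks=[#4:1@95 #6:2@95]
After op 7 cancel(order #5): fills=none; bids=[-] asks=[#4:1@95 #6:2@95]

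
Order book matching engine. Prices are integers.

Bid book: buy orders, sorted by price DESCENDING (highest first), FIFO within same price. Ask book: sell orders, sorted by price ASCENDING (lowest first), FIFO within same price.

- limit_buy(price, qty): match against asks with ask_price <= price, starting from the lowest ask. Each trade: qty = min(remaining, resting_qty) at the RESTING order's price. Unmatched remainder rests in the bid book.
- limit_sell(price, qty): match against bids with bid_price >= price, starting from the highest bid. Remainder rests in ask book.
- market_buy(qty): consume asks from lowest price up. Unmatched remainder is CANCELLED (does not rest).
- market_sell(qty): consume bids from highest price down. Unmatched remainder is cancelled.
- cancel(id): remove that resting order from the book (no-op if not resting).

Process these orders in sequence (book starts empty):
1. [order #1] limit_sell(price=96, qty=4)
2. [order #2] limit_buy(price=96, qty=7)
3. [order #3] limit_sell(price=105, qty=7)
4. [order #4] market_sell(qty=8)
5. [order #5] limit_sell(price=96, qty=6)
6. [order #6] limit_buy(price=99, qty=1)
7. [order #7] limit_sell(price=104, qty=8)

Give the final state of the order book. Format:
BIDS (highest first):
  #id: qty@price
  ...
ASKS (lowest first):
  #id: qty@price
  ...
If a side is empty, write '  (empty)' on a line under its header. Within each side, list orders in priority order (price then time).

Answer: BIDS (highest first):
  (empty)
ASKS (lowest first):
  #5: 5@96
  #7: 8@104
  #3: 7@105

Derivation:
After op 1 [order #1] limit_sell(price=96, qty=4): fills=none; bids=[-] asks=[#1:4@96]
After op 2 [order #2] limit_buy(price=96, qty=7): fills=#2x#1:4@96; bids=[#2:3@96] asks=[-]
After op 3 [order #3] limit_sell(price=105, qty=7): fills=none; bids=[#2:3@96] asks=[#3:7@105]
After op 4 [order #4] market_sell(qty=8): fills=#2x#4:3@96; bids=[-] asks=[#3:7@105]
After op 5 [order #5] limit_sell(price=96, qty=6): fills=none; bids=[-] asks=[#5:6@96 #3:7@105]
After op 6 [order #6] limit_buy(price=99, qty=1): fills=#6x#5:1@96; bids=[-] asks=[#5:5@96 #3:7@105]
After op 7 [order #7] limit_sell(price=104, qty=8): fills=none; bids=[-] asks=[#5:5@96 #7:8@104 #3:7@105]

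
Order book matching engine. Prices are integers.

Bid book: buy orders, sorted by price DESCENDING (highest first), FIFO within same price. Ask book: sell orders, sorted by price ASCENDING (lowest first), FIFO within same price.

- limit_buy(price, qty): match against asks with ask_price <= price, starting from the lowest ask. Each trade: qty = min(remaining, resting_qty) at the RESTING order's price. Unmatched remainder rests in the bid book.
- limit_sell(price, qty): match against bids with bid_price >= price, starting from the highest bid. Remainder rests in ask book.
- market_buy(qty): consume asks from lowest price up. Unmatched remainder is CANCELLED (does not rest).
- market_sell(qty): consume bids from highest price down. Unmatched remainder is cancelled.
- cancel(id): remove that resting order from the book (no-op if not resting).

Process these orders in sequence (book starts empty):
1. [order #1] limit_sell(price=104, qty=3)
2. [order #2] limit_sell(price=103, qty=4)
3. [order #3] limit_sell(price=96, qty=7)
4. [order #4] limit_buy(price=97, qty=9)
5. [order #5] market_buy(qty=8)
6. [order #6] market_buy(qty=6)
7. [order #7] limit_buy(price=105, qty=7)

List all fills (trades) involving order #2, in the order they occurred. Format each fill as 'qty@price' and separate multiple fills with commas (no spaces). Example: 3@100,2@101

After op 1 [order #1] limit_sell(price=104, qty=3): fills=none; bids=[-] asks=[#1:3@104]
After op 2 [order #2] limit_sell(price=103, qty=4): fills=none; bids=[-] asks=[#2:4@103 #1:3@104]
After op 3 [order #3] limit_sell(price=96, qty=7): fills=none; bids=[-] asks=[#3:7@96 #2:4@103 #1:3@104]
After op 4 [order #4] limit_buy(price=97, qty=9): fills=#4x#3:7@96; bids=[#4:2@97] asks=[#2:4@103 #1:3@104]
After op 5 [order #5] market_buy(qty=8): fills=#5x#2:4@103 #5x#1:3@104; bids=[#4:2@97] asks=[-]
After op 6 [order #6] market_buy(qty=6): fills=none; bids=[#4:2@97] asks=[-]
After op 7 [order #7] limit_buy(price=105, qty=7): fills=none; bids=[#7:7@105 #4:2@97] asks=[-]

Answer: 4@103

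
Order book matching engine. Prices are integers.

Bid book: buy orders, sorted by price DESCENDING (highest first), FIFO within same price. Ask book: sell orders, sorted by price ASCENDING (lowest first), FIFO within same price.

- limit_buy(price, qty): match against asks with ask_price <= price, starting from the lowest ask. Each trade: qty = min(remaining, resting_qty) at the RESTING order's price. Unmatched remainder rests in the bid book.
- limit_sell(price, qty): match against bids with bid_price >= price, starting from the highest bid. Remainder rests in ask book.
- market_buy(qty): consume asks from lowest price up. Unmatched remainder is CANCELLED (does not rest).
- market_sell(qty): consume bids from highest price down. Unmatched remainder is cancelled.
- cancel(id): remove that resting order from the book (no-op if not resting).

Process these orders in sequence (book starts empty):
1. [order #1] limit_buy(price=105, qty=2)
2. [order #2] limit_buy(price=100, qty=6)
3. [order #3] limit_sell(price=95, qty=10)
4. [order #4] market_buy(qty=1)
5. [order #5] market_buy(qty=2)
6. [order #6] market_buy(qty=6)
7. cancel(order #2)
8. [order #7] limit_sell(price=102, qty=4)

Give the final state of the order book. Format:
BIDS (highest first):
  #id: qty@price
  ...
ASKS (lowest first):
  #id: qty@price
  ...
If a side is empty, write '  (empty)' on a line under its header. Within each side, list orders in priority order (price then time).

After op 1 [order #1] limit_buy(price=105, qty=2): fills=none; bids=[#1:2@105] asks=[-]
After op 2 [order #2] limit_buy(price=100, qty=6): fills=none; bids=[#1:2@105 #2:6@100] asks=[-]
After op 3 [order #3] limit_sell(price=95, qty=10): fills=#1x#3:2@105 #2x#3:6@100; bids=[-] asks=[#3:2@95]
After op 4 [order #4] market_buy(qty=1): fills=#4x#3:1@95; bids=[-] asks=[#3:1@95]
After op 5 [order #5] market_buy(qty=2): fills=#5x#3:1@95; bids=[-] asks=[-]
After op 6 [order #6] market_buy(qty=6): fills=none; bids=[-] asks=[-]
After op 7 cancel(order #2): fills=none; bids=[-] asks=[-]
After op 8 [order #7] limit_sell(price=102, qty=4): fills=none; bids=[-] asks=[#7:4@102]

Answer: BIDS (highest first):
  (empty)
ASKS (lowest first):
  #7: 4@102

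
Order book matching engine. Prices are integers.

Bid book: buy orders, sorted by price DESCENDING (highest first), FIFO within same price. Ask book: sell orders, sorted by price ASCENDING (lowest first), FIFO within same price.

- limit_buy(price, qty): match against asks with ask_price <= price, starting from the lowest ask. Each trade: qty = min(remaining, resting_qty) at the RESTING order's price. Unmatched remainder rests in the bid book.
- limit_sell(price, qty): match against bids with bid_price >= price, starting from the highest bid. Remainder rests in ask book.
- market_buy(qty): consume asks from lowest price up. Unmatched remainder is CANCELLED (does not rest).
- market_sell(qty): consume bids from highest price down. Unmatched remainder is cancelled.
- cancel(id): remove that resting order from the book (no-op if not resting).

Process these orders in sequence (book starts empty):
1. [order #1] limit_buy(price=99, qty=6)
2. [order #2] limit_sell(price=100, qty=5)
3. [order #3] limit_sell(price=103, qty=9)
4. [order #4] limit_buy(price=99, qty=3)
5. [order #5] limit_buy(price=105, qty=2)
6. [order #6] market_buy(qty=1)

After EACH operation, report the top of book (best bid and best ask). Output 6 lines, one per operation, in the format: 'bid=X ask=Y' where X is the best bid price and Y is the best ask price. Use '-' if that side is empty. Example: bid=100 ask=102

After op 1 [order #1] limit_buy(price=99, qty=6): fills=none; bids=[#1:6@99] asks=[-]
After op 2 [order #2] limit_sell(price=100, qty=5): fills=none; bids=[#1:6@99] asks=[#2:5@100]
After op 3 [order #3] limit_sell(price=103, qty=9): fills=none; bids=[#1:6@99] asks=[#2:5@100 #3:9@103]
After op 4 [order #4] limit_buy(price=99, qty=3): fills=none; bids=[#1:6@99 #4:3@99] asks=[#2:5@100 #3:9@103]
After op 5 [order #5] limit_buy(price=105, qty=2): fills=#5x#2:2@100; bids=[#1:6@99 #4:3@99] asks=[#2:3@100 #3:9@103]
After op 6 [order #6] market_buy(qty=1): fills=#6x#2:1@100; bids=[#1:6@99 #4:3@99] asks=[#2:2@100 #3:9@103]

Answer: bid=99 ask=-
bid=99 ask=100
bid=99 ask=100
bid=99 ask=100
bid=99 ask=100
bid=99 ask=100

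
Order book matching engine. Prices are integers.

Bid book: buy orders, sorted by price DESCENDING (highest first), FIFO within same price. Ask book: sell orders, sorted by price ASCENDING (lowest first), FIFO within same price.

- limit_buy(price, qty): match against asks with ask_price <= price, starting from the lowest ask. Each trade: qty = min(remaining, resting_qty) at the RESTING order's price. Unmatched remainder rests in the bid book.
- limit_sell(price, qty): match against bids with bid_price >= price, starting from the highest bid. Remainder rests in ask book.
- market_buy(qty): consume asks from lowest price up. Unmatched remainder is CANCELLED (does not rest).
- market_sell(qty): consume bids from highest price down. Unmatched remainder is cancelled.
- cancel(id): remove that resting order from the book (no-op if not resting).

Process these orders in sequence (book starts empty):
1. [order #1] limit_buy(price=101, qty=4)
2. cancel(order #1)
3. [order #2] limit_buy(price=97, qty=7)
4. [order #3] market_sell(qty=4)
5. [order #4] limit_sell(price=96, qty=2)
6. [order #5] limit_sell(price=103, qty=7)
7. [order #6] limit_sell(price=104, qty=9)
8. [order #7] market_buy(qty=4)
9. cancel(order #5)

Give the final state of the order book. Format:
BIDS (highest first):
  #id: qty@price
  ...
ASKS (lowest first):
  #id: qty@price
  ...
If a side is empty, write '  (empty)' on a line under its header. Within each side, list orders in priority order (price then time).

Answer: BIDS (highest first):
  #2: 1@97
ASKS (lowest first):
  #6: 9@104

Derivation:
After op 1 [order #1] limit_buy(price=101, qty=4): fills=none; bids=[#1:4@101] asks=[-]
After op 2 cancel(order #1): fills=none; bids=[-] asks=[-]
After op 3 [order #2] limit_buy(price=97, qty=7): fills=none; bids=[#2:7@97] asks=[-]
After op 4 [order #3] market_sell(qty=4): fills=#2x#3:4@97; bids=[#2:3@97] asks=[-]
After op 5 [order #4] limit_sell(price=96, qty=2): fills=#2x#4:2@97; bids=[#2:1@97] asks=[-]
After op 6 [order #5] limit_sell(price=103, qty=7): fills=none; bids=[#2:1@97] asks=[#5:7@103]
After op 7 [order #6] limit_sell(price=104, qty=9): fills=none; bids=[#2:1@97] asks=[#5:7@103 #6:9@104]
After op 8 [order #7] market_buy(qty=4): fills=#7x#5:4@103; bids=[#2:1@97] asks=[#5:3@103 #6:9@104]
After op 9 cancel(order #5): fills=none; bids=[#2:1@97] asks=[#6:9@104]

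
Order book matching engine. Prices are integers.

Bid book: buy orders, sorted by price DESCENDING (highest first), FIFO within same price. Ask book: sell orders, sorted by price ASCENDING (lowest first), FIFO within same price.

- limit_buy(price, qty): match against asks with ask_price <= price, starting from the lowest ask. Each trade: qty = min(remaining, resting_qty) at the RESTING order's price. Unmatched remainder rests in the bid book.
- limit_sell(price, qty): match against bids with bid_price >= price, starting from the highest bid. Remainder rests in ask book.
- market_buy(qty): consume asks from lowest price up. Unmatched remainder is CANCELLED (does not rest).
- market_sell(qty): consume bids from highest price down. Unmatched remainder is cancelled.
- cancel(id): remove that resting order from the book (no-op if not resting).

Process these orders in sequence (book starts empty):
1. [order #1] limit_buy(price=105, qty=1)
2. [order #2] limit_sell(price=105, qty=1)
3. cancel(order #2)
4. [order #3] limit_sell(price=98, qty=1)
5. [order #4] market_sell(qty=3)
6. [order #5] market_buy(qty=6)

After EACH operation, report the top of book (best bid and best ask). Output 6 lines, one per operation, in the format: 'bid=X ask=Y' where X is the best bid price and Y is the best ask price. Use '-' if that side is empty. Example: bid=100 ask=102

After op 1 [order #1] limit_buy(price=105, qty=1): fills=none; bids=[#1:1@105] asks=[-]
After op 2 [order #2] limit_sell(price=105, qty=1): fills=#1x#2:1@105; bids=[-] asks=[-]
After op 3 cancel(order #2): fills=none; bids=[-] asks=[-]
After op 4 [order #3] limit_sell(price=98, qty=1): fills=none; bids=[-] asks=[#3:1@98]
After op 5 [order #4] market_sell(qty=3): fills=none; bids=[-] asks=[#3:1@98]
After op 6 [order #5] market_buy(qty=6): fills=#5x#3:1@98; bids=[-] asks=[-]

Answer: bid=105 ask=-
bid=- ask=-
bid=- ask=-
bid=- ask=98
bid=- ask=98
bid=- ask=-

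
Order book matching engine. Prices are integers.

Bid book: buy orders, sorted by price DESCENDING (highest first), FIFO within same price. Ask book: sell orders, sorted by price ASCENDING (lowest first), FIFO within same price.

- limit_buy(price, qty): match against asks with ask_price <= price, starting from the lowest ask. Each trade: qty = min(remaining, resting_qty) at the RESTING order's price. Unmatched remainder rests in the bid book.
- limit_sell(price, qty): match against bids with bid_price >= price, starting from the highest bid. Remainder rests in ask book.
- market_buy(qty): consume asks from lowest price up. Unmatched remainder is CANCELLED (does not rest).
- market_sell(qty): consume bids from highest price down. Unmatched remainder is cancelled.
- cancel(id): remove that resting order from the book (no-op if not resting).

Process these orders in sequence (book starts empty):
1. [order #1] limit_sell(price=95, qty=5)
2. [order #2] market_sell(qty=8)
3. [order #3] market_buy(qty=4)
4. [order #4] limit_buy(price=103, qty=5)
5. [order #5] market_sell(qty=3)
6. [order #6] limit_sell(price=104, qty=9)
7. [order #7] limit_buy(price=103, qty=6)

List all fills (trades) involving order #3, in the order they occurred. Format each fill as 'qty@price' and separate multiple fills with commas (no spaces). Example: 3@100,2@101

Answer: 4@95

Derivation:
After op 1 [order #1] limit_sell(price=95, qty=5): fills=none; bids=[-] asks=[#1:5@95]
After op 2 [order #2] market_sell(qty=8): fills=none; bids=[-] asks=[#1:5@95]
After op 3 [order #3] market_buy(qty=4): fills=#3x#1:4@95; bids=[-] asks=[#1:1@95]
After op 4 [order #4] limit_buy(price=103, qty=5): fills=#4x#1:1@95; bids=[#4:4@103] asks=[-]
After op 5 [order #5] market_sell(qty=3): fills=#4x#5:3@103; bids=[#4:1@103] asks=[-]
After op 6 [order #6] limit_sell(price=104, qty=9): fills=none; bids=[#4:1@103] asks=[#6:9@104]
After op 7 [order #7] limit_buy(price=103, qty=6): fills=none; bids=[#4:1@103 #7:6@103] asks=[#6:9@104]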